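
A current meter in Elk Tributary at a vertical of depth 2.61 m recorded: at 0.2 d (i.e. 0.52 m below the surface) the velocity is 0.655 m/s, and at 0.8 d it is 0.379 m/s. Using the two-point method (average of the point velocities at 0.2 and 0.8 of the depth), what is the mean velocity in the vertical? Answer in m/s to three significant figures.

v̄ = (0.655 + 0.379) / 2 = 0.5170 m/s

0.517 m/s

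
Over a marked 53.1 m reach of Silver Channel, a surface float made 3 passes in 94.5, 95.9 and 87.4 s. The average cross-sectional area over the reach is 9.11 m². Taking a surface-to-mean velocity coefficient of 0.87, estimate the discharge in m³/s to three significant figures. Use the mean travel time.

t̄ = (94.5 + 95.9 + 87.4) / 3 = 92.6 s
v_surface = L / t̄ = 53.1 / 92.6 = 0.5734 m/s
v_mean = 0.87 × 0.5734 = 0.4989 m/s
Q = A × v_mean = 9.11 × 0.4989 = 4.545 m³/s

4.54 m³/s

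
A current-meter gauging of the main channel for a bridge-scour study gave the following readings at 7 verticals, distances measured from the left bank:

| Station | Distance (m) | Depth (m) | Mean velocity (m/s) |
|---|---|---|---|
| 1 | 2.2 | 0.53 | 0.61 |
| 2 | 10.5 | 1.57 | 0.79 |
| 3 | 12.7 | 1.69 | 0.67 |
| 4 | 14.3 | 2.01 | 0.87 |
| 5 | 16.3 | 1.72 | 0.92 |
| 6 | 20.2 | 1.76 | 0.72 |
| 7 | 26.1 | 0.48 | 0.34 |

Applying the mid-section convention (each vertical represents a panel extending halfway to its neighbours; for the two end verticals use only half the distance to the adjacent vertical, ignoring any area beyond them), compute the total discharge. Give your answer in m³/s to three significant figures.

24.5 m³/s

w_1 = (10.5 − 2.2)/2 = 4.15 m; q_1 = 0.61 × 0.53 × 4.15 = 1.342 m³/s
w_2 = (12.7 − 2.2)/2 = 5.25 m; q_2 = 0.79 × 1.57 × 5.25 = 6.512 m³/s
w_3 = (14.3 − 10.5)/2 = 1.9 m; q_3 = 0.67 × 1.69 × 1.9 = 2.151 m³/s
w_4 = (16.3 − 12.7)/2 = 1.8 m; q_4 = 0.87 × 2.01 × 1.8 = 3.148 m³/s
w_5 = (20.2 − 14.3)/2 = 2.95 m; q_5 = 0.92 × 1.72 × 2.95 = 4.668 m³/s
w_6 = (26.1 − 16.3)/2 = 4.9 m; q_6 = 0.72 × 1.76 × 4.9 = 6.209 m³/s
w_7 = (26.1 − 20.2)/2 = 2.95 m; q_7 = 0.34 × 0.48 × 2.95 = 0.4814 m³/s
Q = Σ qᵢ = 24.51 m³/s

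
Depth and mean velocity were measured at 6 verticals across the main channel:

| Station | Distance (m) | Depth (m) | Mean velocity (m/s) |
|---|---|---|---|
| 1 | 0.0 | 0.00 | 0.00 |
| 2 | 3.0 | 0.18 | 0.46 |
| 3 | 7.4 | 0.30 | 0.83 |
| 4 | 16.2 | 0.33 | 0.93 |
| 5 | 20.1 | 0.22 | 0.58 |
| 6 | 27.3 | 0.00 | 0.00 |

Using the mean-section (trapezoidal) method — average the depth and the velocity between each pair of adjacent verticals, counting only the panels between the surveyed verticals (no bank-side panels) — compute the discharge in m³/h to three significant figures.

Panel 1-2: Δb = 3 m, d̄ = (0.00+0.18)/2 = 0.09, v̄ = (0.00+0.46)/2 = 0.23 → q = 3×0.09×0.23 = 0.06210 m³/s
Panel 2-3: Δb = 4.4 m, d̄ = (0.18+0.30)/2 = 0.24, v̄ = (0.46+0.83)/2 = 0.645 → q = 4.4×0.24×0.645 = 0.6811 m³/s
Panel 3-4: Δb = 8.8 m, d̄ = (0.30+0.33)/2 = 0.315, v̄ = (0.83+0.93)/2 = 0.88 → q = 8.8×0.315×0.88 = 2.439 m³/s
Panel 4-5: Δb = 3.9 m, d̄ = (0.33+0.22)/2 = 0.275, v̄ = (0.93+0.58)/2 = 0.755 → q = 3.9×0.275×0.755 = 0.8097 m³/s
Panel 5-6: Δb = 7.2 m, d̄ = (0.22+0.00)/2 = 0.11, v̄ = (0.58+0.00)/2 = 0.29 → q = 7.2×0.11×0.29 = 0.2297 m³/s
Q = Σ q = 4.222 m³/s
= 4.222 × 3600 = 15200 m³/h

15200 m³/h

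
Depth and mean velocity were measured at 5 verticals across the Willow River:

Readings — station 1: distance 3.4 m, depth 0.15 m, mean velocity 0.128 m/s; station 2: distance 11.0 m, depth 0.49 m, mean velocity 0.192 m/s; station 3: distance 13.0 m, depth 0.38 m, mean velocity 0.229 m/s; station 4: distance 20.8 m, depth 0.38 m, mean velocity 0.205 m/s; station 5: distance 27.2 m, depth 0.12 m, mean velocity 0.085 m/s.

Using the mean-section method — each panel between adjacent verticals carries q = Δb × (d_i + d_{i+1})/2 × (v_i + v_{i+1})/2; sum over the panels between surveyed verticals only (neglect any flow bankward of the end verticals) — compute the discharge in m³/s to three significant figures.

Panel 1-2: Δb = 7.6 m, d̄ = (0.15+0.49)/2 = 0.32, v̄ = (0.128+0.192)/2 = 0.16 → q = 7.6×0.32×0.16 = 0.3891 m³/s
Panel 2-3: Δb = 2 m, d̄ = (0.49+0.38)/2 = 0.435, v̄ = (0.192+0.229)/2 = 0.2105 → q = 2×0.435×0.2105 = 0.1831 m³/s
Panel 3-4: Δb = 7.8 m, d̄ = (0.38+0.38)/2 = 0.38, v̄ = (0.229+0.205)/2 = 0.217 → q = 7.8×0.38×0.217 = 0.6432 m³/s
Panel 4-5: Δb = 6.4 m, d̄ = (0.38+0.12)/2 = 0.25, v̄ = (0.205+0.085)/2 = 0.145 → q = 6.4×0.25×0.145 = 0.2320 m³/s
Q = Σ q = 1.447 m³/s

1.45 m³/s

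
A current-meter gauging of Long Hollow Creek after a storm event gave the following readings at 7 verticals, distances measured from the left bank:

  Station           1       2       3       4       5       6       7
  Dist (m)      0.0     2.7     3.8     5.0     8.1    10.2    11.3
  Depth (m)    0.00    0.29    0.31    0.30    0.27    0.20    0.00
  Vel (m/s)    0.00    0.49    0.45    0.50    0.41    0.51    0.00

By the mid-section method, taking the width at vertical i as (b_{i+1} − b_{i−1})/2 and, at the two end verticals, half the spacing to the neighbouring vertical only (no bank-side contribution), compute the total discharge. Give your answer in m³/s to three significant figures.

w_2 = (3.8 − 0.0)/2 = 1.9 m; q_2 = 0.49 × 0.29 × 1.9 = 0.2700 m³/s
w_3 = (5.0 − 2.7)/2 = 1.15 m; q_3 = 0.45 × 0.31 × 1.15 = 0.1604 m³/s
w_4 = (8.1 − 3.8)/2 = 2.15 m; q_4 = 0.50 × 0.30 × 2.15 = 0.3225 m³/s
w_5 = (10.2 − 5.0)/2 = 2.6 m; q_5 = 0.41 × 0.27 × 2.6 = 0.2878 m³/s
w_6 = (11.3 − 8.1)/2 = 1.6 m; q_6 = 0.51 × 0.20 × 1.6 = 0.1632 m³/s
Stations 1, 7 contribute zero (depth or velocity is 0).
Q = Σ qᵢ = 1.204 m³/s

1.20 m³/s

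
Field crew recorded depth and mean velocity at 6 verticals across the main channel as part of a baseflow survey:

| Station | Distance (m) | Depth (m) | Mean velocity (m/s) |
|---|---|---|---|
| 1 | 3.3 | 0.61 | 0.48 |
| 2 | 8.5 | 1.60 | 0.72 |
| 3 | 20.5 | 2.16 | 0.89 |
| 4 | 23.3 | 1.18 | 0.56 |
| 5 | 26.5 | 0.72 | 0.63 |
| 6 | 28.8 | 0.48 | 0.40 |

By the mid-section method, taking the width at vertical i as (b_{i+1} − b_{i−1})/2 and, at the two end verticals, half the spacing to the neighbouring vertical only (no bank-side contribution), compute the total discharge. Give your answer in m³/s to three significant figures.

w_1 = (8.5 − 3.3)/2 = 2.6 m; q_1 = 0.48 × 0.61 × 2.6 = 0.7613 m³/s
w_2 = (20.5 − 3.3)/2 = 8.6 m; q_2 = 0.72 × 1.60 × 8.6 = 9.907 m³/s
w_3 = (23.3 − 8.5)/2 = 7.4 m; q_3 = 0.89 × 2.16 × 7.4 = 14.23 m³/s
w_4 = (26.5 − 20.5)/2 = 3 m; q_4 = 0.56 × 1.18 × 3 = 1.982 m³/s
w_5 = (28.8 − 23.3)/2 = 2.75 m; q_5 = 0.63 × 0.72 × 2.75 = 1.247 m³/s
w_6 = (28.8 − 26.5)/2 = 1.15 m; q_6 = 0.40 × 0.48 × 1.15 = 0.2208 m³/s
Q = Σ qᵢ = 28.34 m³/s

28.3 m³/s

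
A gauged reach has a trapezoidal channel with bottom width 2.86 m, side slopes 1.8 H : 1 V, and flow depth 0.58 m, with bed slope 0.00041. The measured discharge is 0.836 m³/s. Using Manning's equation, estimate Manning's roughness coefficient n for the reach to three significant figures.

0.0313

A = (b + z·y)·y = (2.86 + 1.8×0.58)×0.58 = 2.264 m²
P = b + 2y√(1+z²) = 2.86 + 2×0.58×√(1+1.8²) = 5.249 m
R = A/P = 2.264/5.249 = 0.4314 m
n = (1/Q)·A·R^(2/3)·S^(1/2) = (1/0.836) × 2.264 × 0.5709 × 0.02025 = 0.03131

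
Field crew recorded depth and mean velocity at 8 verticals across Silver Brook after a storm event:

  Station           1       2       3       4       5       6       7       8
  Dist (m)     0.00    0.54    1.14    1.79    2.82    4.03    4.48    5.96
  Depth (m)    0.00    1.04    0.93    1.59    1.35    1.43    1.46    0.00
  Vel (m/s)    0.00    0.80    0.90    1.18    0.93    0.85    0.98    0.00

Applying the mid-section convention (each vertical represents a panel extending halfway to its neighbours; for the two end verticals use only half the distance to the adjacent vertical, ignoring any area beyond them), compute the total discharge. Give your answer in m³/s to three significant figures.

w_2 = (1.14 − 0.00)/2 = 0.57 m; q_2 = 0.80 × 1.04 × 0.57 = 0.4742 m³/s
w_3 = (1.79 − 0.54)/2 = 0.625 m; q_3 = 0.90 × 0.93 × 0.625 = 0.5231 m³/s
w_4 = (2.82 − 1.14)/2 = 0.84 m; q_4 = 1.18 × 1.59 × 0.84 = 1.576 m³/s
w_5 = (4.03 − 1.79)/2 = 1.12 m; q_5 = 0.93 × 1.35 × 1.12 = 1.406 m³/s
w_6 = (4.48 − 2.82)/2 = 0.83 m; q_6 = 0.85 × 1.43 × 0.83 = 1.009 m³/s
w_7 = (5.96 − 4.03)/2 = 0.965 m; q_7 = 0.98 × 1.46 × 0.965 = 1.381 m³/s
Stations 1, 8 contribute zero (depth or velocity is 0).
Q = Σ qᵢ = 6.369 m³/s

6.37 m³/s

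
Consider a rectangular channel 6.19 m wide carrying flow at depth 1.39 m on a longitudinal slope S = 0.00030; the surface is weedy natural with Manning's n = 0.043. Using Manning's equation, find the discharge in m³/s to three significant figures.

3.37 m³/s

A = b·y = 6.19 × 1.39 = 8.604 m²
P = b + 2y = 6.19 + 2×1.39 = 8.970 m
R = A/P = 8.604/8.970 = 0.9592 m
Q = (1/n)·A·R^(2/3)·S^(1/2) = (1/0.043) × 8.604 × 0.9592^(2/3) × 0.00030^(1/2) = 3.371 m³/s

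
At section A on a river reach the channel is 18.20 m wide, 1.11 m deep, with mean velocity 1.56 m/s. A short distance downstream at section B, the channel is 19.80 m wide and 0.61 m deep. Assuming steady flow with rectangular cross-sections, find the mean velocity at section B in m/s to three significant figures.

Q = A₁V₁ = (18.20×1.11) × 1.56 = 31.52 m³/s
A₂ = 19.80 × 0.61 = 12.08 m²
V₂ = Q/A₂ = 31.52/12.08 = 2.609 m/s

2.61 m/s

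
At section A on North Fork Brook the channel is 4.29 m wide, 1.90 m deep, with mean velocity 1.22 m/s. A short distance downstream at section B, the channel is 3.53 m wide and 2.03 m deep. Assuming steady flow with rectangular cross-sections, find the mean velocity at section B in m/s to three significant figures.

1.39 m/s

Q = A₁V₁ = (4.29×1.90) × 1.22 = 9.944 m³/s
A₂ = 3.53 × 2.03 = 7.166 m²
V₂ = Q/A₂ = 9.944/7.166 = 1.388 m/s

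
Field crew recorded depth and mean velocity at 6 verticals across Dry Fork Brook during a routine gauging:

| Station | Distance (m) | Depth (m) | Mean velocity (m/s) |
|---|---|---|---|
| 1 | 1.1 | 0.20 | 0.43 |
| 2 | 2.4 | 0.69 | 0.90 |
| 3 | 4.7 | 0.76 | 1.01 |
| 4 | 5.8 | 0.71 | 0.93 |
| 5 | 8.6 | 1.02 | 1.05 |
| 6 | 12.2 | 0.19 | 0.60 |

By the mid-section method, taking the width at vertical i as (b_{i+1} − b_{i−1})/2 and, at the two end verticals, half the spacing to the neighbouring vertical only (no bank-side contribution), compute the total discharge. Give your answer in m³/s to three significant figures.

7.40 m³/s

w_1 = (2.4 − 1.1)/2 = 0.65 m; q_1 = 0.43 × 0.20 × 0.65 = 0.05590 m³/s
w_2 = (4.7 − 1.1)/2 = 1.8 m; q_2 = 0.90 × 0.69 × 1.8 = 1.118 m³/s
w_3 = (5.8 − 2.4)/2 = 1.7 m; q_3 = 1.01 × 0.76 × 1.7 = 1.305 m³/s
w_4 = (8.6 − 4.7)/2 = 1.95 m; q_4 = 0.93 × 0.71 × 1.95 = 1.288 m³/s
w_5 = (12.2 − 5.8)/2 = 3.2 m; q_5 = 1.05 × 1.02 × 3.2 = 3.427 m³/s
w_6 = (12.2 − 8.6)/2 = 1.8 m; q_6 = 0.60 × 0.19 × 1.8 = 0.2052 m³/s
Q = Σ qᵢ = 7.399 m³/s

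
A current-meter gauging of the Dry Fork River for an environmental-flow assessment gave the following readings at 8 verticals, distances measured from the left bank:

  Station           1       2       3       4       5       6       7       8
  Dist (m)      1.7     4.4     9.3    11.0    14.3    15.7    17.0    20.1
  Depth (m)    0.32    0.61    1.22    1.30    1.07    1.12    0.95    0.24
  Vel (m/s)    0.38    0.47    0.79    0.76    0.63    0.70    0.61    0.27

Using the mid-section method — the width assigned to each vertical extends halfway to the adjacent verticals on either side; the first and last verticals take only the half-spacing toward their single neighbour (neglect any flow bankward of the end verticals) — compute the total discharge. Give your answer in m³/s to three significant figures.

10.9 m³/s

w_1 = (4.4 − 1.7)/2 = 1.35 m; q_1 = 0.38 × 0.32 × 1.35 = 0.1642 m³/s
w_2 = (9.3 − 1.7)/2 = 3.8 m; q_2 = 0.47 × 0.61 × 3.8 = 1.089 m³/s
w_3 = (11.0 − 4.4)/2 = 3.3 m; q_3 = 0.79 × 1.22 × 3.3 = 3.181 m³/s
w_4 = (14.3 − 9.3)/2 = 2.5 m; q_4 = 0.76 × 1.30 × 2.5 = 2.470 m³/s
w_5 = (15.7 − 11.0)/2 = 2.35 m; q_5 = 0.63 × 1.07 × 2.35 = 1.584 m³/s
w_6 = (17.0 − 14.3)/2 = 1.35 m; q_6 = 0.70 × 1.12 × 1.35 = 1.058 m³/s
w_7 = (20.1 − 15.7)/2 = 2.2 m; q_7 = 0.61 × 0.95 × 2.2 = 1.275 m³/s
w_8 = (20.1 − 17.0)/2 = 1.55 m; q_8 = 0.27 × 0.24 × 1.55 = 0.1004 m³/s
Q = Σ qᵢ = 10.92 m³/s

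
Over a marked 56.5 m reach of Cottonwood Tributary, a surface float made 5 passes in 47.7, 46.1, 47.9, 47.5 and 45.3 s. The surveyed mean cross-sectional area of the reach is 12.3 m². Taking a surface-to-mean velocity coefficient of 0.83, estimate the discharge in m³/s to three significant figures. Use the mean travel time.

12.3 m³/s

t̄ = (47.7 + 46.1 + 47.9 + 47.5 + 45.3) / 5 = 46.9 s
v_surface = L / t̄ = 56.5 / 46.9 = 1.205 m/s
v_mean = 0.83 × 1.205 = 0.9999 m/s
Q = A × v_mean = 12.3 × 0.9999 = 12.30 m³/s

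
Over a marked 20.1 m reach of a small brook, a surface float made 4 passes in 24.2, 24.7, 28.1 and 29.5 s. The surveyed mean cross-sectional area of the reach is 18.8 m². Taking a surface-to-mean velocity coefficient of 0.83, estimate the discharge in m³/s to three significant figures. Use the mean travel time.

11.8 m³/s

t̄ = (24.2 + 24.7 + 28.1 + 29.5) / 4 = 26.625 s
v_surface = L / t̄ = 20.1 / 26.625 = 0.7549 m/s
v_mean = 0.83 × 0.7549 = 0.6266 m/s
Q = A × v_mean = 18.8 × 0.6266 = 11.78 m³/s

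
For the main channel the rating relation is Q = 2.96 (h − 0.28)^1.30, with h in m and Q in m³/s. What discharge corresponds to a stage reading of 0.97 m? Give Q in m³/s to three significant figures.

Q = 2.96 × (0.97 − 0.28)^1.30 = 2.96 × 0.69^1.30 = 1.827 m³/s

1.83 m³/s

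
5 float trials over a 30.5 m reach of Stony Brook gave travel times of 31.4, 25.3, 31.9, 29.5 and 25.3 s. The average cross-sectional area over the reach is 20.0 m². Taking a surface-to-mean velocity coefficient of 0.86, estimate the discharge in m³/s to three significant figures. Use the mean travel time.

18.3 m³/s

t̄ = (31.4 + 25.3 + 31.9 + 29.5 + 25.3) / 5 = 28.68 s
v_surface = L / t̄ = 30.5 / 28.68 = 1.063 m/s
v_mean = 0.86 × 1.063 = 0.9146 m/s
Q = A × v_mean = 20.0 × 0.9146 = 18.29 m³/s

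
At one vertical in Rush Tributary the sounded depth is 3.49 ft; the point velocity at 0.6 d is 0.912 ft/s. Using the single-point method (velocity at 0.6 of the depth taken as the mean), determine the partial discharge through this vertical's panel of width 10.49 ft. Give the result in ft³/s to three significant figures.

33.4 ft³/s

v̄ = v₀.₆ = 0.912 ft/s
q = v̄ × d × w = 0.9120 × 3.49 × 10.49 = 33.39 ft³/s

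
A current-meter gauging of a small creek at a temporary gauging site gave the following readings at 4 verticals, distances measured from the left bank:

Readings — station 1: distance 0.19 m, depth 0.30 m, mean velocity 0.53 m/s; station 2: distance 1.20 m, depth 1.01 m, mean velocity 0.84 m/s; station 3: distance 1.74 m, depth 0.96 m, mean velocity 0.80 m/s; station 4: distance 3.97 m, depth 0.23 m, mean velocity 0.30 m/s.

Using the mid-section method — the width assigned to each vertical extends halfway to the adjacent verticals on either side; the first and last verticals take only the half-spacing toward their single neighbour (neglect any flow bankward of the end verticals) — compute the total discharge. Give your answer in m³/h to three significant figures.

6760 m³/h

w_1 = (1.20 − 0.19)/2 = 0.505 m; q_1 = 0.53 × 0.30 × 0.505 = 0.08030 m³/s
w_2 = (1.74 − 0.19)/2 = 0.775 m; q_2 = 0.84 × 1.01 × 0.775 = 0.6575 m³/s
w_3 = (3.97 − 1.20)/2 = 1.385 m; q_3 = 0.80 × 0.96 × 1.385 = 1.064 m³/s
w_4 = (3.97 − 1.74)/2 = 1.115 m; q_4 = 0.30 × 0.23 × 1.115 = 0.07694 m³/s
Q = Σ qᵢ = 1.878 m³/s
= 1.878 × 3600 = 6762 m³/h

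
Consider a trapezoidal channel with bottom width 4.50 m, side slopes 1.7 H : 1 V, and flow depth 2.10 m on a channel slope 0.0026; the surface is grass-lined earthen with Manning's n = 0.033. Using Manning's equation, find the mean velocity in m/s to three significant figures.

A = (b + z·y)·y = (4.50 + 1.7×2.10)×2.10 = 16.95 m²
P = b + 2y√(1+z²) = 4.50 + 2×2.10×√(1+1.7²) = 12.78 m
R = A/P = 16.95/12.78 = 1.326 m
Q = (1/n)·A·R^(2/3)·S^(1/2) = (1/0.033) × 16.95 × 1.326^(2/3) × 0.0026^(1/2) = 31.60 m³/s
V = Q/A = 31.60/16.95 = 1.865 m/s

1.86 m/s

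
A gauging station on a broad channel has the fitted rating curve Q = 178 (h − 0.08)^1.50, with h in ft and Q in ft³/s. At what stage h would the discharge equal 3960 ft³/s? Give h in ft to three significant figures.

7.99 ft

h − h₀ = (Q/C)^(1/b) = (3960/178)^(1/1.50) = 7.910 ft
h = 0.08 + 7.910 = 7.990 ft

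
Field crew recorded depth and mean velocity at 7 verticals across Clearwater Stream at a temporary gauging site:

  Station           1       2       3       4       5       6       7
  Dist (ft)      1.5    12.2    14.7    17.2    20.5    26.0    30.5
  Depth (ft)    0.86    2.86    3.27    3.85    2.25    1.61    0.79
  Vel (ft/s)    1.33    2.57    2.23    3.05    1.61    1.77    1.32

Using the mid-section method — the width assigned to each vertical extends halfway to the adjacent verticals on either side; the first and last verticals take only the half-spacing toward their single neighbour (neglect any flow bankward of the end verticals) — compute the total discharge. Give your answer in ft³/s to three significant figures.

139 ft³/s

w_1 = (12.2 − 1.5)/2 = 5.35 ft; q_1 = 1.33 × 0.86 × 5.35 = 6.119 ft³/s
w_2 = (14.7 − 1.5)/2 = 6.6 ft; q_2 = 2.57 × 2.86 × 6.6 = 48.51 ft³/s
w_3 = (17.2 − 12.2)/2 = 2.5 ft; q_3 = 2.23 × 3.27 × 2.5 = 18.23 ft³/s
w_4 = (20.5 − 14.7)/2 = 2.9 ft; q_4 = 3.05 × 3.85 × 2.9 = 34.05 ft³/s
w_5 = (26.0 − 17.2)/2 = 4.4 ft; q_5 = 1.61 × 2.25 × 4.4 = 15.94 ft³/s
w_6 = (30.5 − 20.5)/2 = 5 ft; q_6 = 1.77 × 1.61 × 5 = 14.25 ft³/s
w_7 = (30.5 − 26.0)/2 = 2.25 ft; q_7 = 1.32 × 0.79 × 2.25 = 2.346 ft³/s
Q = Σ qᵢ = 139.4 ft³/s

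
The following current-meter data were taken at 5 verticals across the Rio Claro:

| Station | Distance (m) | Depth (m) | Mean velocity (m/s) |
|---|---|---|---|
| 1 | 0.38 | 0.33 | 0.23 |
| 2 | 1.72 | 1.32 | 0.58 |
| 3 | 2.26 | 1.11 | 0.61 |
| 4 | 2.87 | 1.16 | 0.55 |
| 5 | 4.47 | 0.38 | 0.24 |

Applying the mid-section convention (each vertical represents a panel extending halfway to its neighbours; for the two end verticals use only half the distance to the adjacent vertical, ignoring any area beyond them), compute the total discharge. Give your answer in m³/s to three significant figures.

1.94 m³/s

w_1 = (1.72 − 0.38)/2 = 0.67 m; q_1 = 0.23 × 0.33 × 0.67 = 0.05085 m³/s
w_2 = (2.26 − 0.38)/2 = 0.94 m; q_2 = 0.58 × 1.32 × 0.94 = 0.7197 m³/s
w_3 = (2.87 − 1.72)/2 = 0.575 m; q_3 = 0.61 × 1.11 × 0.575 = 0.3893 m³/s
w_4 = (4.47 − 2.26)/2 = 1.105 m; q_4 = 0.55 × 1.16 × 1.105 = 0.7050 m³/s
w_5 = (4.47 − 2.87)/2 = 0.8 m; q_5 = 0.24 × 0.38 × 0.8 = 0.07296 m³/s
Q = Σ qᵢ = 1.938 m³/s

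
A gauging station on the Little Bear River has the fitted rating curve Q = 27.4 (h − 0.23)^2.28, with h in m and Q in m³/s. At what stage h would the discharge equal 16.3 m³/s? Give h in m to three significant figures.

h − h₀ = (Q/C)^(1/b) = (16.3/27.4)^(1/2.28) = 0.7963 m
h = 0.23 + 0.7963 = 1.026 m

1.03 m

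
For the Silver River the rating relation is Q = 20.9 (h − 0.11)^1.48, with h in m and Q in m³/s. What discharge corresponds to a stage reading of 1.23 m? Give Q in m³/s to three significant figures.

Q = 20.9 × (1.23 − 0.11)^1.48 = 20.9 × 1.12^1.48 = 24.72 m³/s

24.7 m³/s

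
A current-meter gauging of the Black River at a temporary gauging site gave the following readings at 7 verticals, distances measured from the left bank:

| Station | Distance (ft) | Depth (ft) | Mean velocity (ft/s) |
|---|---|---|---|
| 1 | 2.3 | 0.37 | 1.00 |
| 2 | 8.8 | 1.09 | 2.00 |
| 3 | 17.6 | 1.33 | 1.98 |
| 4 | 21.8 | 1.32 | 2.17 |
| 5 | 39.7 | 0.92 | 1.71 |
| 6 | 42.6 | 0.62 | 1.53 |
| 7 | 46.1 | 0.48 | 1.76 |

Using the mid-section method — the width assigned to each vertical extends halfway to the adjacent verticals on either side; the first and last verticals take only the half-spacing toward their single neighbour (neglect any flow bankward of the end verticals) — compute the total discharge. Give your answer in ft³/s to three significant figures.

w_1 = (8.8 − 2.3)/2 = 3.25 ft; q_1 = 1.00 × 0.37 × 3.25 = 1.203 ft³/s
w_2 = (17.6 − 2.3)/2 = 7.65 ft; q_2 = 2.00 × 1.09 × 7.65 = 16.68 ft³/s
w_3 = (21.8 − 8.8)/2 = 6.5 ft; q_3 = 1.98 × 1.33 × 6.5 = 17.12 ft³/s
w_4 = (39.7 − 17.6)/2 = 11.05 ft; q_4 = 2.17 × 1.32 × 11.05 = 31.65 ft³/s
w_5 = (42.6 − 21.8)/2 = 10.4 ft; q_5 = 1.71 × 0.92 × 10.4 = 16.36 ft³/s
w_6 = (46.1 − 39.7)/2 = 3.2 ft; q_6 = 1.53 × 0.62 × 3.2 = 3.036 ft³/s
w_7 = (46.1 − 42.6)/2 = 1.75 ft; q_7 = 1.76 × 0.48 × 1.75 = 1.478 ft³/s
Q = Σ qᵢ = 87.52 ft³/s

87.5 ft³/s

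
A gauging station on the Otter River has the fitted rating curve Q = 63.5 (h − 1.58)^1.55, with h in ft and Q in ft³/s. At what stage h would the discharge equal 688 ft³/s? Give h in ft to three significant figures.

6.23 ft

h − h₀ = (Q/C)^(1/b) = (688/63.5)^(1/1.55) = 4.652 ft
h = 1.58 + 4.652 = 6.232 ft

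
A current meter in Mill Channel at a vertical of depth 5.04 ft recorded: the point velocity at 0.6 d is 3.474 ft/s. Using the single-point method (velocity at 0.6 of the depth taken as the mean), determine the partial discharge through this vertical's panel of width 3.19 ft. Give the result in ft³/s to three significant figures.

55.9 ft³/s

v̄ = v₀.₆ = 3.474 ft/s
q = v̄ × d × w = 3.474 × 5.04 × 3.19 = 55.85 ft³/s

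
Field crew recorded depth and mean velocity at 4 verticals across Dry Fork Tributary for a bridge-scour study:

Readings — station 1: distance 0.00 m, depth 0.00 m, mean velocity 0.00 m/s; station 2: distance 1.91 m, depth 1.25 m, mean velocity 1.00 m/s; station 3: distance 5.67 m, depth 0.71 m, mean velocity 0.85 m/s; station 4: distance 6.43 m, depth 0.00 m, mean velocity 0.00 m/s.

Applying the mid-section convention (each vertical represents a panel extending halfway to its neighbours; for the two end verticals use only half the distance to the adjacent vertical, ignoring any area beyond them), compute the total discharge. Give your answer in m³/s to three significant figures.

4.91 m³/s

w_2 = (5.67 − 0.00)/2 = 2.835 m; q_2 = 1.00 × 1.25 × 2.835 = 3.544 m³/s
w_3 = (6.43 − 1.91)/2 = 2.26 m; q_3 = 0.85 × 0.71 × 2.26 = 1.364 m³/s
Stations 1, 4 contribute zero (depth or velocity is 0).
Q = Σ qᵢ = 4.908 m³/s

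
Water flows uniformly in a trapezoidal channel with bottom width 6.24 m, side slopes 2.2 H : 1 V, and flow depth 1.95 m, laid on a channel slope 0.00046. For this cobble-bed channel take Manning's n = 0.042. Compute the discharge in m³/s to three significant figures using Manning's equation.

12.6 m³/s

A = (b + z·y)·y = (6.24 + 2.2×1.95)×1.95 = 20.53 m²
P = b + 2y√(1+z²) = 6.24 + 2×1.95×√(1+2.2²) = 15.66 m
R = A/P = 20.53/15.66 = 1.311 m
Q = (1/n)·A·R^(2/3)·S^(1/2) = (1/0.042) × 20.53 × 1.311^(2/3) × 0.00046^(1/2) = 12.56 m³/s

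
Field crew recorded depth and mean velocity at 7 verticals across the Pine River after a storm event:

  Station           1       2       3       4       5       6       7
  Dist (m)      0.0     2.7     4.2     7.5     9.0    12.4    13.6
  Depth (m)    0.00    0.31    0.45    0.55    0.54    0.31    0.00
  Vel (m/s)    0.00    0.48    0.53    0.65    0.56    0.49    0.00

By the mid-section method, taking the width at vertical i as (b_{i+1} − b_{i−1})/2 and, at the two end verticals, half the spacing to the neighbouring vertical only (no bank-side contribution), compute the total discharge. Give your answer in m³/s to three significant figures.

2.83 m³/s

w_2 = (4.2 − 0.0)/2 = 2.1 m; q_2 = 0.48 × 0.31 × 2.1 = 0.3125 m³/s
w_3 = (7.5 − 2.7)/2 = 2.4 m; q_3 = 0.53 × 0.45 × 2.4 = 0.5724 m³/s
w_4 = (9.0 − 4.2)/2 = 2.4 m; q_4 = 0.65 × 0.55 × 2.4 = 0.8580 m³/s
w_5 = (12.4 − 7.5)/2 = 2.45 m; q_5 = 0.56 × 0.54 × 2.45 = 0.7409 m³/s
w_6 = (13.6 − 9.0)/2 = 2.3 m; q_6 = 0.49 × 0.31 × 2.3 = 0.3494 m³/s
Stations 1, 7 contribute zero (depth or velocity is 0).
Q = Σ qᵢ = 2.833 m³/s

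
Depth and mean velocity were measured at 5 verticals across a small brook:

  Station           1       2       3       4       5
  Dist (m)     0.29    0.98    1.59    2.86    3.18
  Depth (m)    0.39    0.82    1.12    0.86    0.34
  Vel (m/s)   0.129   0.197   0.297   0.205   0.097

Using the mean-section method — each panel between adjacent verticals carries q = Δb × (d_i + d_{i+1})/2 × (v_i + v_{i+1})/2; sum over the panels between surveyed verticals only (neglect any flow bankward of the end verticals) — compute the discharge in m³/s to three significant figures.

0.559 m³/s

Panel 1-2: Δb = 0.69 m, d̄ = (0.39+0.82)/2 = 0.605, v̄ = (0.129+0.197)/2 = 0.163 → q = 0.69×0.605×0.163 = 0.06804 m³/s
Panel 2-3: Δb = 0.61 m, d̄ = (0.82+1.12)/2 = 0.97, v̄ = (0.197+0.297)/2 = 0.247 → q = 0.61×0.97×0.247 = 0.1461 m³/s
Panel 3-4: Δb = 1.27 m, d̄ = (1.12+0.86)/2 = 0.99, v̄ = (0.297+0.205)/2 = 0.251 → q = 1.27×0.99×0.251 = 0.3156 m³/s
Panel 4-5: Δb = 0.32 m, d̄ = (0.86+0.34)/2 = 0.6, v̄ = (0.205+0.097)/2 = 0.151 → q = 0.32×0.6×0.151 = 0.02899 m³/s
Q = Σ q = 0.5588 m³/s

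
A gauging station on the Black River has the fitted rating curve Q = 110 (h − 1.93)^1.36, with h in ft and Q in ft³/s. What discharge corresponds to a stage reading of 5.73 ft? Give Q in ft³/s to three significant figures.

Q = 110 × (5.73 − 1.93)^1.36 = 110 × 3.8^1.36 = 675.9 ft³/s

676 ft³/s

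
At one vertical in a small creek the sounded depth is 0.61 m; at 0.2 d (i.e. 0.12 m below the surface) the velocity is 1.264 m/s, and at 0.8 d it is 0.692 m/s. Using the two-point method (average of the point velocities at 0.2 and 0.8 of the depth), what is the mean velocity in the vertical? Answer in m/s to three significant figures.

0.978 m/s

v̄ = (1.264 + 0.692) / 2 = 0.9780 m/s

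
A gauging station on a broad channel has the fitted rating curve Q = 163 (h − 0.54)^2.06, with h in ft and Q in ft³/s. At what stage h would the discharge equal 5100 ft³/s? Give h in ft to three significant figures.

h − h₀ = (Q/C)^(1/b) = (5100/163)^(1/2.06) = 5.320 ft
h = 0.54 + 5.320 = 5.860 ft

5.86 ft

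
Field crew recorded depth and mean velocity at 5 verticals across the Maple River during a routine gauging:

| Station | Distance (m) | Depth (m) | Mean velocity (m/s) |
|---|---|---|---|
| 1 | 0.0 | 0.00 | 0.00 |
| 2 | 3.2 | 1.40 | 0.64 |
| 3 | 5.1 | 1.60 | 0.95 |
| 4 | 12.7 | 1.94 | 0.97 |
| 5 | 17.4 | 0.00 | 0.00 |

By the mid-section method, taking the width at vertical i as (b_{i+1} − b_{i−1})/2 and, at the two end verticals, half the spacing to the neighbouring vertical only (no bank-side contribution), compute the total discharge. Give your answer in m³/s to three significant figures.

21.1 m³/s

w_2 = (5.1 − 0.0)/2 = 2.55 m; q_2 = 0.64 × 1.40 × 2.55 = 2.285 m³/s
w_3 = (12.7 − 3.2)/2 = 4.75 m; q_3 = 0.95 × 1.60 × 4.75 = 7.220 m³/s
w_4 = (17.4 − 5.1)/2 = 6.15 m; q_4 = 0.97 × 1.94 × 6.15 = 11.57 m³/s
Stations 1, 5 contribute zero (depth or velocity is 0).
Q = Σ qᵢ = 21.08 m³/s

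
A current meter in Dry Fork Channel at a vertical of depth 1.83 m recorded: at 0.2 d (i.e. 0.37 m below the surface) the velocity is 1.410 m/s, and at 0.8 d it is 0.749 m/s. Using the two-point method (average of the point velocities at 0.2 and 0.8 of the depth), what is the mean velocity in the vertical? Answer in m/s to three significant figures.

v̄ = (1.410 + 0.749) / 2 = 1.080 m/s

1.08 m/s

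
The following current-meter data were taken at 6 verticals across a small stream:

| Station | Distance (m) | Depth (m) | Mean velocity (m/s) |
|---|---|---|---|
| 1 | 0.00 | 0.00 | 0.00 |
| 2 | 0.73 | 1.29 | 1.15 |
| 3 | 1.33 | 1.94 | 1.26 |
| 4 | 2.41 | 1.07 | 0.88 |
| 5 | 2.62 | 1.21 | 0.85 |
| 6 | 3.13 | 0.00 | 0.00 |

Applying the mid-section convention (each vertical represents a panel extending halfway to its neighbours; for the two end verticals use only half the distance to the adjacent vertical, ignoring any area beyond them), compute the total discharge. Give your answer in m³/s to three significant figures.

4.02 m³/s

w_2 = (1.33 − 0.00)/2 = 0.665 m; q_2 = 1.15 × 1.29 × 0.665 = 0.9865 m³/s
w_3 = (2.41 − 0.73)/2 = 0.84 m; q_3 = 1.26 × 1.94 × 0.84 = 2.053 m³/s
w_4 = (2.62 − 1.33)/2 = 0.645 m; q_4 = 0.88 × 1.07 × 0.645 = 0.6073 m³/s
w_5 = (3.13 − 2.41)/2 = 0.36 m; q_5 = 0.85 × 1.21 × 0.36 = 0.3703 m³/s
Stations 1, 6 contribute zero (depth or velocity is 0).
Q = Σ qᵢ = 4.017 m³/s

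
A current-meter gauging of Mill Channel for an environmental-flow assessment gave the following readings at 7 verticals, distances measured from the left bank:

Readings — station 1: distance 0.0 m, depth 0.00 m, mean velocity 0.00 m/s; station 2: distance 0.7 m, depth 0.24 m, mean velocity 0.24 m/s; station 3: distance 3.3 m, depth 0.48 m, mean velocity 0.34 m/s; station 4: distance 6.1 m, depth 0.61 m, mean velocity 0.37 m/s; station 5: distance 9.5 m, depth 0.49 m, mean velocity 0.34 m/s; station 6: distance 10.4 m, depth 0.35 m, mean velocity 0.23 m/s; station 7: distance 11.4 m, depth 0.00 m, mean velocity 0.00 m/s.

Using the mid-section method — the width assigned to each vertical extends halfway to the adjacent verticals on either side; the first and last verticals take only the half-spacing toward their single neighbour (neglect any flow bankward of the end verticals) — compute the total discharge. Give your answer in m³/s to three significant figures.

1.67 m³/s

w_2 = (3.3 − 0.0)/2 = 1.65 m; q_2 = 0.24 × 0.24 × 1.65 = 0.09504 m³/s
w_3 = (6.1 − 0.7)/2 = 2.7 m; q_3 = 0.34 × 0.48 × 2.7 = 0.4406 m³/s
w_4 = (9.5 − 3.3)/2 = 3.1 m; q_4 = 0.37 × 0.61 × 3.1 = 0.6997 m³/s
w_5 = (10.4 − 6.1)/2 = 2.15 m; q_5 = 0.34 × 0.49 × 2.15 = 0.3582 m³/s
w_6 = (11.4 − 9.5)/2 = 0.95 m; q_6 = 0.23 × 0.35 × 0.95 = 0.07648 m³/s
Stations 1, 7 contribute zero (depth or velocity is 0).
Q = Σ qᵢ = 1.670 m³/s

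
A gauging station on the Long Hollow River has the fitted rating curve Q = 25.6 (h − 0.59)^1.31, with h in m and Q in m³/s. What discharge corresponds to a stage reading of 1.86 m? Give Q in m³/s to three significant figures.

35.0 m³/s

Q = 25.6 × (1.86 − 0.59)^1.31 = 25.6 × 1.27^1.31 = 35.01 m³/s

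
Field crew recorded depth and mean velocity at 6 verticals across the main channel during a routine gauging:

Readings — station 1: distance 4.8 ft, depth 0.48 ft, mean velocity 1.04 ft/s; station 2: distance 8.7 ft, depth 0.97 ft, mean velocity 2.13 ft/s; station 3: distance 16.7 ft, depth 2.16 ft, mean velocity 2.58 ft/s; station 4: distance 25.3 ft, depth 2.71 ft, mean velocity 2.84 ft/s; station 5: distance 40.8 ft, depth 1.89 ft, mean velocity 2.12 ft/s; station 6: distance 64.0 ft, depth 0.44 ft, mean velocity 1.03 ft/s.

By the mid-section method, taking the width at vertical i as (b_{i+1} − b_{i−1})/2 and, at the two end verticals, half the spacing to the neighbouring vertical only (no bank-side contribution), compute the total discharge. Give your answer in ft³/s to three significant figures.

235 ft³/s

w_1 = (8.7 − 4.8)/2 = 1.95 ft; q_1 = 1.04 × 0.48 × 1.95 = 0.9734 ft³/s
w_2 = (16.7 − 4.8)/2 = 5.95 ft; q_2 = 2.13 × 0.97 × 5.95 = 12.29 ft³/s
w_3 = (25.3 − 8.7)/2 = 8.3 ft; q_3 = 2.58 × 2.16 × 8.3 = 46.25 ft³/s
w_4 = (40.8 − 16.7)/2 = 12.05 ft; q_4 = 2.84 × 2.71 × 12.05 = 92.74 ft³/s
w_5 = (64.0 − 25.3)/2 = 19.35 ft; q_5 = 2.12 × 1.89 × 19.35 = 77.53 ft³/s
w_6 = (64.0 − 40.8)/2 = 11.6 ft; q_6 = 1.03 × 0.44 × 11.6 = 5.257 ft³/s
Q = Σ qᵢ = 235.1 ft³/s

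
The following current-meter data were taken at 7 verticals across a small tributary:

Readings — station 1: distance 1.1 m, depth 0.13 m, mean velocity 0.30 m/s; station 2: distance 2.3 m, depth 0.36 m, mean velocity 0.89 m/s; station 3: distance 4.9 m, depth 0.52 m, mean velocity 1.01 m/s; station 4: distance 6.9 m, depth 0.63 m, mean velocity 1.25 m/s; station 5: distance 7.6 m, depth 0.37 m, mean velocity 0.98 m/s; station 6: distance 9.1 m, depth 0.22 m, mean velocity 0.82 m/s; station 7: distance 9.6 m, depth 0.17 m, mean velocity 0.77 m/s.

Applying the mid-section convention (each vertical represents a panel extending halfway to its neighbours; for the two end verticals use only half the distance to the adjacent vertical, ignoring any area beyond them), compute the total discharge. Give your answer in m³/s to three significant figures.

3.52 m³/s

w_1 = (2.3 − 1.1)/2 = 0.6 m; q_1 = 0.30 × 0.13 × 0.6 = 0.02340 m³/s
w_2 = (4.9 − 1.1)/2 = 1.9 m; q_2 = 0.89 × 0.36 × 1.9 = 0.6088 m³/s
w_3 = (6.9 − 2.3)/2 = 2.3 m; q_3 = 1.01 × 0.52 × 2.3 = 1.208 m³/s
w_4 = (7.6 − 4.9)/2 = 1.35 m; q_4 = 1.25 × 0.63 × 1.35 = 1.063 m³/s
w_5 = (9.1 − 6.9)/2 = 1.1 m; q_5 = 0.98 × 0.37 × 1.1 = 0.3989 m³/s
w_6 = (9.6 − 7.6)/2 = 1 m; q_6 = 0.82 × 0.22 × 1 = 0.1804 m³/s
w_7 = (9.6 − 9.1)/2 = 0.25 m; q_7 = 0.77 × 0.17 × 0.25 = 0.03273 m³/s
Q = Σ qᵢ = 3.515 m³/s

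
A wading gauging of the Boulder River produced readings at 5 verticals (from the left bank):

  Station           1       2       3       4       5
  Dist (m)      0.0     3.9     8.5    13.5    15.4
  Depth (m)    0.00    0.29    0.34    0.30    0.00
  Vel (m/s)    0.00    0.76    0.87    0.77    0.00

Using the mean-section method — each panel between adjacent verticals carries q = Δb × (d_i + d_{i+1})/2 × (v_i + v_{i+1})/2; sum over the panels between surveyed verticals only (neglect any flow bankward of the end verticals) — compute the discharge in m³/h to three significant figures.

10100 m³/h

Panel 1-2: Δb = 3.9 m, d̄ = (0.00+0.29)/2 = 0.145, v̄ = (0.00+0.76)/2 = 0.38 → q = 3.9×0.145×0.38 = 0.2149 m³/s
Panel 2-3: Δb = 4.6 m, d̄ = (0.29+0.34)/2 = 0.315, v̄ = (0.76+0.87)/2 = 0.815 → q = 4.6×0.315×0.815 = 1.181 m³/s
Panel 3-4: Δb = 5 m, d̄ = (0.34+0.30)/2 = 0.32, v̄ = (0.87+0.77)/2 = 0.82 → q = 5×0.32×0.82 = 1.312 m³/s
Panel 4-5: Δb = 1.9 m, d̄ = (0.30+0.00)/2 = 0.15, v̄ = (0.77+0.00)/2 = 0.385 → q = 1.9×0.15×0.385 = 0.1097 m³/s
Q = Σ q = 2.818 m³/s
= 2.818 × 3600 = 10140 m³/h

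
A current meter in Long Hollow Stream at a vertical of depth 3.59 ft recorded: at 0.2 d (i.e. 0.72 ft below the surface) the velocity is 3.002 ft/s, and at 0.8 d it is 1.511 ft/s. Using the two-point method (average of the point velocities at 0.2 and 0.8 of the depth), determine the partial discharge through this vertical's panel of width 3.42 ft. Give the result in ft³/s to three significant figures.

27.7 ft³/s

v̄ = (3.002 + 1.511) / 2 = 2.257 ft/s
q = v̄ × d × w = 2.257 × 3.59 × 3.42 = 27.70 ft³/s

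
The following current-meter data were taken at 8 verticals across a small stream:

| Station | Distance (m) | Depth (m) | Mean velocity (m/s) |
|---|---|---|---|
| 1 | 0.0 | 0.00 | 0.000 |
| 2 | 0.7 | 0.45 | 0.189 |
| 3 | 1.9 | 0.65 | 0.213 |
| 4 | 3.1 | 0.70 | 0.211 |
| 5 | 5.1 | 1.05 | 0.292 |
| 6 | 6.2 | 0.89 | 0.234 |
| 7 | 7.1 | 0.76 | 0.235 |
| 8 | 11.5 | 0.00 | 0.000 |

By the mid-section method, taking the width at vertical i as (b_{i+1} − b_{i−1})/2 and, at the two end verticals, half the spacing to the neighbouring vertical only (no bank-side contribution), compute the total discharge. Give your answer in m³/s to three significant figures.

1.64 m³/s

w_2 = (1.9 − 0.0)/2 = 0.95 m; q_2 = 0.189 × 0.45 × 0.95 = 0.08080 m³/s
w_3 = (3.1 − 0.7)/2 = 1.2 m; q_3 = 0.213 × 0.65 × 1.2 = 0.1661 m³/s
w_4 = (5.1 − 1.9)/2 = 1.6 m; q_4 = 0.211 × 0.70 × 1.6 = 0.2363 m³/s
w_5 = (6.2 − 3.1)/2 = 1.55 m; q_5 = 0.292 × 1.05 × 1.55 = 0.4752 m³/s
w_6 = (7.1 − 5.1)/2 = 1 m; q_6 = 0.234 × 0.89 × 1 = 0.2083 m³/s
w_7 = (11.5 − 6.2)/2 = 2.65 m; q_7 = 0.235 × 0.76 × 2.65 = 0.4733 m³/s
Stations 1, 8 contribute zero (depth or velocity is 0).
Q = Σ qᵢ = 1.640 m³/s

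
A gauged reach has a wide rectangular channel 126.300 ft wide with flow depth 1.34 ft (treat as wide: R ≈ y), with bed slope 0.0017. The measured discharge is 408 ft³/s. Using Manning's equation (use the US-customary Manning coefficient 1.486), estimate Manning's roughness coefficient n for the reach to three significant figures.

A = b·y = 126.300 × 1.34 = 169.2 ft²
Wide channel: R ≈ y = 1.34 ft
n = (1.486/Q)·A·R^(2/3)·S^(1/2) = (1.486/408) × 169.2 × 1.215 × 0.04123 = 0.03089

0.0309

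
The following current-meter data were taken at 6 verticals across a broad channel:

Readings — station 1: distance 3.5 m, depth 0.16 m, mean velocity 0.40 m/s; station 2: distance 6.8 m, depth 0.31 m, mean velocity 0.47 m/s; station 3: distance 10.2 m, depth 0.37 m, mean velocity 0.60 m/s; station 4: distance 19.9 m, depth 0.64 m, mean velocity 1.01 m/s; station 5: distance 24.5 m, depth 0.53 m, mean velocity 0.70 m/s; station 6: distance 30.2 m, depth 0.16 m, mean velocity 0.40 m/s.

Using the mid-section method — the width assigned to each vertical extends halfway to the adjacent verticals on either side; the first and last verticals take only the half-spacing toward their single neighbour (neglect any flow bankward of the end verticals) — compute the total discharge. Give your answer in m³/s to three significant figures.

w_1 = (6.8 − 3.5)/2 = 1.65 m; q_1 = 0.40 × 0.16 × 1.65 = 0.1056 m³/s
w_2 = (10.2 − 3.5)/2 = 3.35 m; q_2 = 0.47 × 0.31 × 3.35 = 0.4881 m³/s
w_3 = (19.9 − 6.8)/2 = 6.55 m; q_3 = 0.60 × 0.37 × 6.55 = 1.454 m³/s
w_4 = (24.5 − 10.2)/2 = 7.15 m; q_4 = 1.01 × 0.64 × 7.15 = 4.622 m³/s
w_5 = (30.2 − 19.9)/2 = 5.15 m; q_5 = 0.70 × 0.53 × 5.15 = 1.911 m³/s
w_6 = (30.2 − 24.5)/2 = 2.85 m; q_6 = 0.40 × 0.16 × 2.85 = 0.1824 m³/s
Q = Σ qᵢ = 8.763 m³/s

8.76 m³/s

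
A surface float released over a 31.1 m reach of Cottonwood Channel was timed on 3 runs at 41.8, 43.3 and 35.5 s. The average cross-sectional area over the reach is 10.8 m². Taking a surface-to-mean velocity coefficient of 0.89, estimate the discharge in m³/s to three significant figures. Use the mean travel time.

t̄ = (41.8 + 43.3 + 35.5) / 3 = 40.2 s
v_surface = L / t̄ = 31.1 / 40.2 = 0.7736 m/s
v_mean = 0.89 × 0.7736 = 0.6885 m/s
Q = A × v_mean = 10.8 × 0.6885 = 7.436 m³/s

7.44 m³/s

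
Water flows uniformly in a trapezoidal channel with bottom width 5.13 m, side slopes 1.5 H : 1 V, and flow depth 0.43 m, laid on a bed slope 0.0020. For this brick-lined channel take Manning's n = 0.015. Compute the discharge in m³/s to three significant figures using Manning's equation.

A = (b + z·y)·y = (5.13 + 1.5×0.43)×0.43 = 2.483 m²
P = b + 2y√(1+z²) = 5.13 + 2×0.43×√(1+1.5²) = 6.680 m
R = A/P = 2.483/6.680 = 0.3717 m
Q = (1/n)·A·R^(2/3)·S^(1/2) = (1/0.015) × 2.483 × 0.3717^(2/3) × 0.0020^(1/2) = 3.828 m³/s

3.83 m³/s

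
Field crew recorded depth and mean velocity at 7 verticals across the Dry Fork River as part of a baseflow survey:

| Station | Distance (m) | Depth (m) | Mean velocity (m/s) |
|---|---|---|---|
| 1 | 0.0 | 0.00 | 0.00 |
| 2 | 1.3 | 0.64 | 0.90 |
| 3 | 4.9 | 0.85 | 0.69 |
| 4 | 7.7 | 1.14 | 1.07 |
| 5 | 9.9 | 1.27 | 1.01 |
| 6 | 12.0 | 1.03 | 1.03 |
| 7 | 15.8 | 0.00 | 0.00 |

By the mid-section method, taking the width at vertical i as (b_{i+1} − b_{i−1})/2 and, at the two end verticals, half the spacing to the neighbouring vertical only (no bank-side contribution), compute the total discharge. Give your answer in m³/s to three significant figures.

12.2 m³/s

w_2 = (4.9 − 0.0)/2 = 2.45 m; q_2 = 0.90 × 0.64 × 2.45 = 1.411 m³/s
w_3 = (7.7 − 1.3)/2 = 3.2 m; q_3 = 0.69 × 0.85 × 3.2 = 1.877 m³/s
w_4 = (9.9 − 4.9)/2 = 2.5 m; q_4 = 1.07 × 1.14 × 2.5 = 3.050 m³/s
w_5 = (12.0 − 7.7)/2 = 2.15 m; q_5 = 1.01 × 1.27 × 2.15 = 2.758 m³/s
w_6 = (15.8 − 9.9)/2 = 2.95 m; q_6 = 1.03 × 1.03 × 2.95 = 3.130 m³/s
Stations 1, 7 contribute zero (depth or velocity is 0).
Q = Σ qᵢ = 12.22 m³/s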